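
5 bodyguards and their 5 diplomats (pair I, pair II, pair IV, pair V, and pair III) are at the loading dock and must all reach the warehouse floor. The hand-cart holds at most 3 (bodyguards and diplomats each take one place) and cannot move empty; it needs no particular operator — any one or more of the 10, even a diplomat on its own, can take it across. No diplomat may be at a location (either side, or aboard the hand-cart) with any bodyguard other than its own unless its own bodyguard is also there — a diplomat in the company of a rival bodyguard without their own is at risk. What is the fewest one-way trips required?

Counting alone: each trip to the warehouse floor takes at most 3 across and each return brings at least 1 back, so after t trips out (and t−1 returns) at most 3t − (t−1) of the 10 are across; that first reaches 10 at t = 5, so at least 9 crossings are needed.
The safety rule pushes this higher. Following every safe sequence of crossings, the most of the 10 that can be at the warehouse floor as the hand-cart arrives there on crossing 9 is 9 — never all 10.
So no plan with fewer than 11 crossings exists, and this one achieves 11:
1. bodyguard I and diplomat I cross → the warehouse floor.
2. bodyguard I crosses ← the loading dock.
3. diplomat II, diplomat IV, and diplomat V cross → the warehouse floor.
4. diplomat I crosses ← the loading dock.
5. bodyguard II, bodyguard IV, and bodyguard V cross → the warehouse floor.
6. bodyguard II and diplomat II cross ← the loading dock.
7. bodyguard I, bodyguard II, and bodyguard III cross → the warehouse floor.
8. diplomat IV crosses ← the loading dock.
9. diplomat I and diplomat II cross → the warehouse floor.
10. diplomat I crosses ← the loading dock.
11. diplomat I, diplomat III, and diplomat IV cross → the warehouse floor.

11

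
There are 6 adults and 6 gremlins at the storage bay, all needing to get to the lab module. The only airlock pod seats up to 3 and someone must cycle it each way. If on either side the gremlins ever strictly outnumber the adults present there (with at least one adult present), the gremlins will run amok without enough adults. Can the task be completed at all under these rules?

Following every safe sequence of crossings from the start, the most of the 12 that can be at the lab module as the airlock pod arrives there on crossings 1, 3, 5 is 3, 5, 6 respectively; the best ever achieved is 6 of 12.
From crossing 7 on, no configuration arises that was not already reachable earlier: only 17 distinct safe configurations (who is on which side, and where the airlock pod is) can ever be reached, none of them has everyone across, and every continuation just revisits them. They are: 0 adults + 0 gremlins across (airlock pod back at the start); 0 adults + 1 gremlin across (airlock pod there); 0 adults + 1 gremlin across (airlock pod back at the start); 0 adults + 2 gremlins across (airlock pod there); 0 adults + 2 gremlins across (airlock pod back at the start); 0 adults + 3 gremlins across (airlock pod there); 0 adults + 3 gremlins across (airlock pod back at the start); 0 adults + 4 gremlins across (airlock pod there); 0 adults + 4 gremlins across (airlock pod back at the start); 0 adults + 5 gremlins across (airlock pod there); 0 adults + 5 gremlins across (airlock pod back at the start); 0 adults + 6 gremlins across (airlock pod there); 1 adult + 1 gremlin across (airlock pod there); 1 adult + 1 gremlin across (airlock pod back at the start); 2 adults + 2 gremlins across (airlock pod there); 2 adults + 2 gremlins across (airlock pod back at the start); 3 adults + 3 gremlins across (airlock pod there). So no valid plan exists.

No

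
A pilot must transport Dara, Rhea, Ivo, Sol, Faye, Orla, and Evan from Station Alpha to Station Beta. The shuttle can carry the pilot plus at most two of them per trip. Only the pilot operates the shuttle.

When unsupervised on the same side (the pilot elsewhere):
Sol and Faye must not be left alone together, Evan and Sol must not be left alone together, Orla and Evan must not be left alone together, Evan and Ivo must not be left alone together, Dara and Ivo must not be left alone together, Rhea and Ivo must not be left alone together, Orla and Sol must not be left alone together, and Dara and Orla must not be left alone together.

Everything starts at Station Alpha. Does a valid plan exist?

No

Whatever the first load, the items left behind include a forbidden pair without the pilot. No opening move is safe, so no plan exists.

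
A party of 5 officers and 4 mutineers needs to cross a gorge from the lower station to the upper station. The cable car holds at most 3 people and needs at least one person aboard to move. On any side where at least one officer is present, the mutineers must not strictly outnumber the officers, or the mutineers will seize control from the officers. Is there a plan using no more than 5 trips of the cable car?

No

Counting alone: each trip to the upper station takes at most 3 across and each return brings at least 1 back, so after t trips out (and t−1 returns) at most 3t − (t−1) of the 9 are across; that first reaches 9 at t = 4, so at least 7 crossings are needed.
Since 5 < 7, 5 crossings cannot be enough. (The shortest complete plan in fact takes 7:)
1. 3 mutineers → the upper station.  (the lower station: 5O 1M; the upper station: 0O 3M)
2. 1 mutineer ← the lower station.  (the lower station: 5O 2M; the upper station: 0O 2M)
3. 3 officers → the upper station.  (the lower station: 2O 2M; the upper station: 3O 2M)
4. 1 officer ← the lower station.  (the lower station: 3O 2M; the upper station: 2O 2M)
5. 2 officers and 1 mutineer → the upper station.  (the lower station: 1O 1M; the upper station: 4O 3M)
6. 1 officer ← the lower station.  (the lower station: 2O 1M; the upper station: 3O 3M)
7. 2 officers and 1 mutineer → the upper station.  (the lower station: 0O 0M; the upper station: 5O 4M)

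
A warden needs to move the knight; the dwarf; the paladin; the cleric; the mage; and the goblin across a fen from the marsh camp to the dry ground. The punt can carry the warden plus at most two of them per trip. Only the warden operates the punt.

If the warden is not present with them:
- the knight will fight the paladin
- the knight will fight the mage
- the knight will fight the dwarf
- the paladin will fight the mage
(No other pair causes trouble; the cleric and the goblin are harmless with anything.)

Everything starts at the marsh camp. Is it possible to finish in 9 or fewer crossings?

Yes — this plan uses 9 crossings (≤ 9):
1. Warden goes to the dry ground with the knight and the paladin.  [the marsh camp: the cleric, the dwarf, the goblin, the mage | the dry ground: the knight, the paladin]
2. Warden goes back to the marsh camp with the knight.  [the marsh camp: the cleric, the dwarf, the goblin, the knight, the mage | the dry ground: the paladin]
3. Warden goes to the dry ground with the dwarf and the knight.  [the marsh camp: the cleric, the goblin, the mage | the dry ground: the dwarf, the knight, the paladin]
4. Warden goes back to the marsh camp with the knight.  [the marsh camp: the cleric, the goblin, the knight, the mage | the dry ground: the dwarf, the paladin]
5. Warden goes to the dry ground with the cleric and the knight.  [the marsh camp: the goblin, the mage | the dry ground: the cleric, the dwarf, the knight, the paladin]
6. Warden goes back to the marsh camp with the knight.  [the marsh camp: the goblin, the knight, the mage | the dry ground: the cleric, the dwarf, the paladin]
7. Warden goes to the dry ground with the goblin and the knight.  [the marsh camp: the mage | the dry ground: the cleric, the dwarf, the goblin, the knight, the paladin]
8. Warden goes back to the marsh camp with the knight.  [the marsh camp: the knight, the mage | the dry ground: the cleric, the dwarf, the goblin, the paladin]
9. Warden goes to the dry ground with the knight and the mage.  [the marsh camp: — | the dry ground: the cleric, the dwarf, the goblin, the knight, the mage, the paladin]

Yes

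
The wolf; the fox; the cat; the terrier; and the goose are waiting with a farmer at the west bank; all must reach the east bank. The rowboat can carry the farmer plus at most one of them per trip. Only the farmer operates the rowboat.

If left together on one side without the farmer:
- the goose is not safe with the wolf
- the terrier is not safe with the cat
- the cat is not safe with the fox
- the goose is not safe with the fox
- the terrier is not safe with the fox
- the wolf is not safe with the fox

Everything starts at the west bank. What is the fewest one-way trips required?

Whatever the first load, the items left behind include a forbidden pair without the farmer. No opening move is safe, so no plan exists.

impossible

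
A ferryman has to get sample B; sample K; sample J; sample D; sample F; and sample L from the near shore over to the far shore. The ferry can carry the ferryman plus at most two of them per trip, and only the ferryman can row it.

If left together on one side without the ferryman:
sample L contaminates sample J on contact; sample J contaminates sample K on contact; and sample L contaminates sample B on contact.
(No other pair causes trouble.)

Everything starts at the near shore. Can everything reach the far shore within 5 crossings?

Yes

Yes — this plan uses 5 crossings (≤ 5):
1. Ferryman goes to the far shore with sample B and sample J.  [the near shore: sample D, sample F, sample K, sample L | the far shore: sample B, sample J]
2. Ferryman goes back to the near shore alone.  [the near shore: sample D, sample F, sample K, sample L | the far shore: sample B, sample J]
3. Ferryman goes to the far shore with sample D and sample F.  [the near shore: sample K, sample L | the far shore: sample B, sample D, sample F, sample J]
4. Ferryman goes back to the near shore alone.  [the near shore: sample K, sample L | the far shore: sample B, sample D, sample F, sample J]
5. Ferryman goes to the far shore with sample K and sample L.  [the near shore: — | the far shore: sample B, sample D, sample F, sample J, sample K, sample L]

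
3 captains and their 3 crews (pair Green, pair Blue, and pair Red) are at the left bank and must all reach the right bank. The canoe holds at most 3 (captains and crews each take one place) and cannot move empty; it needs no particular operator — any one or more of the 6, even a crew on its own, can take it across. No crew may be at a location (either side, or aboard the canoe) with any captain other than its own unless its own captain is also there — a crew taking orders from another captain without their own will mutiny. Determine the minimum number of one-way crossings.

Counting alone: each trip to the right bank takes at most 3 across and each return brings at least 1 back, so after t trips out (and t−1 returns) at most 3t − (t−1) of the 6 are across; that first reaches 6 at t = 3, so at least 5 crossings are needed.
The plan below uses exactly 5 crossings, so it is optimal:
1. captain Green and crew Green cross → the right bank.
2. captain Green crosses ← the left bank.
3. captain Blue, captain Green, and captain Red cross → the right bank.
4. crew Green crosses ← the left bank.
5. crew Blue, crew Green, and crew Red cross → the right bank.

5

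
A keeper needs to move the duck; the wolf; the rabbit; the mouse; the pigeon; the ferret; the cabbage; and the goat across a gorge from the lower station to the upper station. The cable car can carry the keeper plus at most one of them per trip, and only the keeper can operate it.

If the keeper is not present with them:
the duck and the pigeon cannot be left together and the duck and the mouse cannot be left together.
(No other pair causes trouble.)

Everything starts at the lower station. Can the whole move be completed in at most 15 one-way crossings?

Counting alone: the keeper can take at most 1 across per trip to the upper station, so moving all 8 needs at least 8 loaded trips out, with a return between consecutive ones — at least 15 crossings.
The safety rule pushes this higher. Following every safe sequence of crossings, the most of the 8 that can be at the upper station as the cable car arrives there on crossing 15 is 7 — never all 8.
So the move cannot be finished within 15 crossings. (The shortest complete plan takes 17:)
1. Keeper goes to the upper station with the duck.  [the lower station: the cabbage, the ferret, the goat, the mouse, the pigeon, the rabbit, the wolf | the upper station: the duck]
2. Keeper goes back to the lower station alone.  [the lower station: the cabbage, the ferret, the goat, the mouse, the pigeon, the rabbit, the wolf | the upper station: the duck]
3. Keeper goes to the upper station with the wolf.  [the lower station: the cabbage, the ferret, the goat, the mouse, the pigeon, the rabbit | the upper station: the duck, the wolf]
4. Keeper goes back to the lower station alone.  [the lower station: the cabbage, the ferret, the goat, the mouse, the pigeon, the rabbit | the upper station: the duck, the wolf]
5. Keeper goes to the upper station with the rabbit.  [the lower station: the cabbage, the ferret, the goat, the mouse, the pigeon | the upper station: the duck, the rabbit, the wolf]
6. Keeper goes back to the lower station alone.  [the lower station: the cabbage, the ferret, the goat, the mouse, the pigeon | the upper station: the duck, the rabbit, the wolf]
7. Keeper goes to the upper station with the mouse.  [the lower station: the cabbage, the ferret, the goat, the pigeon | the upper station: the duck, the mouse, the rabbit, the wolf]
8. Keeper goes back to the lower station with the duck.  [the lower station: the cabbage, the duck, the ferret, the goat, the pigeon | the upper station: the mouse, the rabbit, the wolf]
9. Keeper goes to the upper station with the pigeon.  [the lower station: the cabbage, the duck, the ferret, the goat | the upper station: the mouse, the pigeon, the rabbit, the wolf]
10. Keeper goes back to the lower station alone.  [the lower station: the cabbage, the duck, the ferret, the goat | the upper station: the mouse, the pigeon, the rabbit, the wolf]
11. Keeper goes to the upper station with the ferret.  [the lower station: the cabbage, the duck, the goat | the upper station: the ferret, the mouse, the pigeon, the rabbit, the wolf]
12. Keeper goes back to the lower station alone.  [the lower station: the cabbage, the duck, the goat | the upper station: the ferret, the mouse, the pigeon, the rabbit, the wolf]
13. Keeper goes to the upper station with the cabbage.  [the lower station: the duck, the goat | the upper station: the cabbage, the ferret, the mouse, the pigeon, the rabbit, the wolf]
14. Keeper goes back to the lower station alone.  [the lower station: the duck, the goat | the upper station: the cabbage, the ferret, the mouse, the pigeon, the rabbit, the wolf]
15. Keeper goes to the upper station with the goat.  [the lower station: the duck | the upper station: the cabbage, the ferret, the goat, the mouse, the pigeon, the rabbit, the wolf]
16. Keeper goes back to the lower station alone.  [the lower station: the duck | the upper station: the cabbage, the ferret, the goat, the mouse, the pigeon, the rabbit, the wolf]
17. Keeper goes to the upper station with the duck.  [the lower station: — | the upper station: the cabbage, the duck, the ferret, the goat, the mouse, the pigeon, the rabbit, the wolf]

No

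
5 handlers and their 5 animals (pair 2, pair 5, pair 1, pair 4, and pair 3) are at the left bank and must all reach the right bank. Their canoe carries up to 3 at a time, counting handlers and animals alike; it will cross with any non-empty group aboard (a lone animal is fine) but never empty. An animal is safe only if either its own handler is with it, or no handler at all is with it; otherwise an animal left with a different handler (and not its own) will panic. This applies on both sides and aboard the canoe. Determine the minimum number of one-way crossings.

Counting alone: each trip to the right bank takes at most 3 across and each return brings at least 1 back, so after t trips out (and t−1 returns) at most 3t − (t−1) of the 10 are across; that first reaches 10 at t = 5, so at least 9 crossings are needed.
The safety rule pushes this higher. Following every safe sequence of crossings, the most of the 10 that can be at the right bank as the canoe arrives there on crossing 9 is 9 — never all 10.
So no plan with fewer than 11 crossings exists, and this one achieves 11:
1. animal 2 and handler 2 cross → the right bank.
2. handler 2 crosses ← the left bank.
3. animal 1, animal 4, and animal 5 cross → the right bank.
4. animal 2 crosses ← the left bank.
5. handler 1, handler 4, and handler 5 cross → the right bank.
6. animal 5 and handler 5 cross ← the left bank.
7. handler 2, handler 3, and handler 5 cross → the right bank.
8. animal 1 crosses ← the left bank.
9. animal 2 and animal 5 cross → the right bank.
10. animal 2 crosses ← the left bank.
11. animal 1, animal 2, and animal 3 cross → the right bank.

11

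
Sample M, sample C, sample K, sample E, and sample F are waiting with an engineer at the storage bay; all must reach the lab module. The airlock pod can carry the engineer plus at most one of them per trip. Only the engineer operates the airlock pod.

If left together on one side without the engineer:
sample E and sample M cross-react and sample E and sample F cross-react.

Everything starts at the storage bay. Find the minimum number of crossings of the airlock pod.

Counting alone: the engineer can take at most 1 across per trip to the lab module, so moving all 5 needs at least 5 loaded trips out, with a return between consecutive ones — at least 9 crossings.
The safety rule pushes this higher. Following every safe sequence of crossings, the most of the 5 that can be at the lab module as the airlock pod arrives there on crossing 9 is 4 — never all 5.
So no plan with fewer than 11 crossings exists, and this one achieves 11:
1. Engineer goes to the lab module with sample E.
2. Engineer goes back to the storage bay alone.
3. Engineer goes to the lab module with sample M.
4. Engineer goes back to the storage bay with sample E.
5. Engineer goes to the lab module with sample F.
6. Engineer goes back to the storage bay alone.
7. Engineer goes to the lab module with sample C.
8. Engineer goes back to the storage bay alone.
9. Engineer goes to the lab module with sample K.
10. Engineer goes back to the storage bay alone.
11. Engineer goes to the lab module with sample E.

11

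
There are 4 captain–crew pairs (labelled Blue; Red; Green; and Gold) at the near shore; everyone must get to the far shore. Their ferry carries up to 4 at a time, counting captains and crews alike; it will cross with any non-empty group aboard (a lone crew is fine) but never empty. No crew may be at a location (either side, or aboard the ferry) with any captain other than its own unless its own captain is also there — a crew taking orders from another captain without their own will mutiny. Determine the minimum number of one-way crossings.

5

Counting alone: each trip to the far shore takes at most 4 across and each return brings at least 1 back, so after t trips out (and t−1 returns) at most 4t − (t−1) of the 8 are across; that first reaches 8 at t = 3, so at least 5 crossings are needed.
The plan below uses exactly 5 crossings, so it is optimal:
1. captain Blue and crew Blue cross → the far shore.
2. captain Blue crosses ← the near shore.
3. captain Blue, captain Gold, captain Green, and captain Red cross → the far shore.
4. crew Blue crosses ← the near shore.
5. crew Blue, crew Gold, crew Green, and crew Red cross → the far shore.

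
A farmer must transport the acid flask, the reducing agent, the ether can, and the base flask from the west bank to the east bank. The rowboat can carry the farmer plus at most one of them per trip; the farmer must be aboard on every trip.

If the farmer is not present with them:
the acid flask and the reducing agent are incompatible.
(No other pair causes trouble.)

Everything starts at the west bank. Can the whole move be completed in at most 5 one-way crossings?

Counting alone: the farmer can take at most 1 across per trip to the east bank, so moving all 4 needs at least 4 loaded trips out, with a return between consecutive ones — at least 7 crossings.
Since 5 < 7, 5 crossings cannot be enough. (The shortest complete plan in fact takes 7:)
1. Farmer goes to the east bank with the acid flask.
2. Farmer goes back to the west bank alone.
3. Farmer goes to the east bank with the ether can.
4. Farmer goes back to the west bank alone.
5. Farmer goes to the east bank with the base flask.
6. Farmer goes back to the west bank alone.
7. Farmer goes to the east bank with the reducing agent.

No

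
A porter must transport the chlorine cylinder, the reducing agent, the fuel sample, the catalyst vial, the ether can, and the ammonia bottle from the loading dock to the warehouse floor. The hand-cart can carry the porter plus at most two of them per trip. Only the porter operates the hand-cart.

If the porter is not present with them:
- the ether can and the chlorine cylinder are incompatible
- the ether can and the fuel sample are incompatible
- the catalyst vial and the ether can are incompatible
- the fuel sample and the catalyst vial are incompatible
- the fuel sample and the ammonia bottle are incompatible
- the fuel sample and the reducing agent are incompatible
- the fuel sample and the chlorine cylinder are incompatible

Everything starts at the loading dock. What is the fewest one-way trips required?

9

Counting alone: the porter can take at most 2 across per trip to the warehouse floor, so moving all 6 needs at least 3 loaded trips out, with a return between consecutive ones — at least 5 crossings.
The safety rule pushes this higher. Following every safe sequence of crossings, the most of the 6 that can be at the warehouse floor as the hand-cart arrives there on crossings 5, 7 is 4, 5 respectively — never all 6.
So no plan with fewer than 9 crossings exists, and this one achieves 9:
1. Porter goes to the warehouse floor with the ether can and the fuel sample.
2. Porter goes back to the loading dock with the fuel sample.
3. Porter goes to the warehouse floor with the fuel sample and the reducing agent.
4. Porter goes back to the loading dock with the fuel sample.
5. Porter goes to the warehouse floor with the ammonia bottle and the fuel sample.
6. Porter goes back to the loading dock with the fuel sample.
7. Porter goes to the warehouse floor with the catalyst vial and the chlorine cylinder.
8. Porter goes back to the loading dock with the ether can.
9. Porter goes to the warehouse floor with the ether can and the fuel sample.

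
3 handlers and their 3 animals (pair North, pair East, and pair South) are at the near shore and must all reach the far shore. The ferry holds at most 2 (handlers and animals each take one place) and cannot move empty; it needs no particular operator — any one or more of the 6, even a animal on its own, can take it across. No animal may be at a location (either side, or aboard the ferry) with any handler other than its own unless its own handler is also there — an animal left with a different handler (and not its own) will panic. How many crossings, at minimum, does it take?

Counting alone: each trip to the far shore takes at most 2 across and each return brings at least 1 back, so after t trips out (and t−1 returns) at most 2t − (t−1) of the 6 are across; that first reaches 6 at t = 5, so at least 9 crossings are needed.
The safety rule pushes this higher. Following every safe sequence of crossings, the most of the 6 that can be at the far shore as the ferry arrives there on crossing 9 is 5 — never all 6.
So no plan with fewer than 11 crossings exists, and this one achieves 11:
1. animal North and handler North cross → the far shore.
2. handler North crosses ← the near shore.
3. animal East and animal South cross → the far shore.
4. animal North crosses ← the near shore.
5. handler East and handler South cross → the far shore.
6. animal East and handler East cross ← the near shore.
7. handler East and handler North cross → the far shore.
8. animal South crosses ← the near shore.
9. animal East and animal North cross → the far shore.
10. handler South crosses ← the near shore.
11. animal South and handler South cross → the far shore.

11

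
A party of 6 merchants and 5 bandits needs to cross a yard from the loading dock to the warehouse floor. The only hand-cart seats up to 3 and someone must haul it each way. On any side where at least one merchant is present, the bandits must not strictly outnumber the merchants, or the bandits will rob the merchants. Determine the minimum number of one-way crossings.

Counting alone: each trip to the warehouse floor takes at most 3 across and each return brings at least 1 back, so after t trips out (and t−1 returns) at most 3t − (t−1) of the 11 are across; that first reaches 11 at t = 5, so at least 9 crossings are needed.
The plan below uses exactly 9 crossings, so it is optimal:
1. 3 bandits → the warehouse floor.  (the loading dock: 6M 2B; the warehouse floor: 0M 3B)
2. 1 bandit ← the loading dock.  (the loading dock: 6M 3B; the warehouse floor: 0M 2B)
3. 3 merchants → the warehouse floor.  (the loading dock: 3M 3B; the warehouse floor: 3M 2B)
4. 1 merchant ← the loading dock.  (the loading dock: 4M 3B; the warehouse floor: 2M 2B)
5. 2 merchants and 1 bandit → the warehouse floor.  (the loading dock: 2M 2B; the warehouse floor: 4M 3B)
6. 1 merchant ← the loading dock.  (the loading dock: 3M 2B; the warehouse floor: 3M 3B)
7. 2 merchants and 1 bandit → the warehouse floor.  (the loading dock: 1M 1B; the warehouse floor: 5M 4B)
8. 1 merchant ← the loading dock.  (the loading dock: 2M 1B; the warehouse floor: 4M 4B)
9. 2 merchants and 1 bandit → the warehouse floor.  (the loading dock: 0M 0B; the warehouse floor: 6M 5B)

9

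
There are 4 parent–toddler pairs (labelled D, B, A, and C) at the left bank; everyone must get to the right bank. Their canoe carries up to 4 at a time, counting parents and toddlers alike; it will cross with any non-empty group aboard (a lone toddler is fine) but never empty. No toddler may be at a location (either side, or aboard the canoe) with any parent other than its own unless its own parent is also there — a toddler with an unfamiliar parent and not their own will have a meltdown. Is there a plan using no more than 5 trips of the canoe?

Yes

Yes — this plan uses 5 crossings (≤ 5):
1. parent D and toddler D cross → the right bank.
2. parent D crosses ← the left bank.
3. parent A, parent B, parent C, and parent D cross → the right bank.
4. toddler D crosses ← the left bank.
5. toddler A, toddler B, toddler C, and toddler D cross → the right bank.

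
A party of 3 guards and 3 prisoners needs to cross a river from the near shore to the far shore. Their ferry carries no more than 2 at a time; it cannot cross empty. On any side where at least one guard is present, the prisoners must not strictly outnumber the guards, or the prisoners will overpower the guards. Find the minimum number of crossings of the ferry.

11

Counting alone: each trip to the far shore takes at most 2 across and each return brings at least 1 back, so after t trips out (and t−1 returns) at most 2t − (t−1) of the 6 are across; that first reaches 6 at t = 5, so at least 9 crossings are needed.
The safety rule pushes this higher. Following every safe sequence of crossings, the most of the 6 that can be at the far shore as the ferry arrives there on crossing 9 is 5 — never all 6.
So no plan with fewer than 11 crossings exists, and this one achieves 11:
1. 2 prisoners → the far shore.  (the near shore: 3G 1P; the far shore: 0G 2P)
2. 1 prisoner ← the near shore.  (the near shore: 3G 2P; the far shore: 0G 1P)
3. 2 prisoners → the far shore.  (the near shore: 3G 0P; the far shore: 0G 3P)
4. 1 prisoner ← the near shore.  (the near shore: 3G 1P; the far shore: 0G 2P)
5. 2 guards → the far shore.  (the near shore: 1G 1P; the far shore: 2G 2P)
6. 1 guard and 1 prisoner ← the near shore.  (the near shore: 2G 2P; the far shore: 1G 1P)
7. 2 guards → the far shore.  (the near shore: 0G 2P; the far shore: 3G 1P)
8. 1 prisoner ← the near shore.  (the near shore: 0G 3P; the far shore: 3G 0P)
9. 2 prisoners → the far shore.  (the near shore: 0G 1P; the far shore: 3G 2P)
10. 1 prisoner ← the near shore.  (the near shore: 0G 2P; the far shore: 3G 1P)
11. 2 prisoners → the far shore.  (the near shore: 0G 0P; the far shore: 3G 3P)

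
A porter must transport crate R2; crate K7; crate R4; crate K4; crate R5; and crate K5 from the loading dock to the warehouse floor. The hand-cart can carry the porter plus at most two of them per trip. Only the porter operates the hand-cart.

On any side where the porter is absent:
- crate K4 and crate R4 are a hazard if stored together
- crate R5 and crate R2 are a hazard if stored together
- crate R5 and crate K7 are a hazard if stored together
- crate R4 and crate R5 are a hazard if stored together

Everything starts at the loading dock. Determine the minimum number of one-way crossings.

Counting alone: the porter can take at most 2 across per trip to the warehouse floor, so moving all 6 needs at least 3 loaded trips out, with a return between consecutive ones — at least 5 crossings.
The safety rule pushes this higher. Following every safe sequence of crossings, the most of the 6 that can be at the warehouse floor as the hand-cart arrives there on crossing 5 is 5 — never all 6.
So no plan with fewer than 7 crossings exists, and this one achieves 7:
1. Porter goes to the warehouse floor with crate R4 and crate R5.  [the loading dock: crate K4, crate K5, crate K7, crate R2 | the warehouse floor: crate R4, crate R5]
2. Porter goes back to the loading dock with crate R4.  [the loading dock: crate K4, crate K5, crate K7, crate R2, crate R4 | the warehouse floor: crate R5]
3. Porter goes to the warehouse floor with crate R2 and crate R4.  [the loading dock: crate K4, crate K5, crate K7 | the warehouse floor: crate R2, crate R4, crate R5]
4. Porter goes back to the loading dock with crate R5.  [the loading dock: crate K4, crate K5, crate K7, crate R5 | the warehouse floor: crate R2, crate R4]
5. Porter goes to the warehouse floor with crate K5 and crate K7.  [the loading dock: crate K4, crate R5 | the warehouse floor: crate K5, crate K7, crate R2, crate R4]
6. Porter goes back to the loading dock alone.  [the loading dock: crate K4, crate R5 | the warehouse floor: crate K5, crate K7, crate R2, crate R4]
7. Porter goes to the warehouse floor with crate K4 and crate R5.  [the loading dock: — | the warehouse floor: crate K4, crate K5, crate K7, crate R2, crate R4, crate R5]

7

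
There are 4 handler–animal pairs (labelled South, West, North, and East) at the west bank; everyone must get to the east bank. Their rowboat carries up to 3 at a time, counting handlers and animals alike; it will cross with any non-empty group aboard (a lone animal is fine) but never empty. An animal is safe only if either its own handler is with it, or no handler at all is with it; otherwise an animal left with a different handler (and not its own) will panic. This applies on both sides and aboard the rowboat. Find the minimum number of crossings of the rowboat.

Counting alone: each trip to the east bank takes at most 3 across and each return brings at least 1 back, so after t trips out (and t−1 returns) at most 3t − (t−1) of the 8 are across; that first reaches 8 at t = 4, so at least 7 crossings are needed.
The safety rule pushes this higher. Following every safe sequence of crossings, the most of the 8 that can be at the east bank as the rowboat arrives there on crossing 7 is 7 — never all 8.
So no plan with fewer than 9 crossings exists, and this one achieves 9:
1. animal South and handler South cross → the east bank.
2. handler South crosses ← the west bank.
3. animal West, handler South, and handler West cross → the east bank.
4. animal South and handler South cross ← the west bank.
5. handler East, handler North, and handler South cross → the east bank.
6. animal West crosses ← the west bank.
7. animal South and animal West cross → the east bank.
8. animal South crosses ← the west bank.
9. animal East, animal North, and animal South cross → the east bank.

9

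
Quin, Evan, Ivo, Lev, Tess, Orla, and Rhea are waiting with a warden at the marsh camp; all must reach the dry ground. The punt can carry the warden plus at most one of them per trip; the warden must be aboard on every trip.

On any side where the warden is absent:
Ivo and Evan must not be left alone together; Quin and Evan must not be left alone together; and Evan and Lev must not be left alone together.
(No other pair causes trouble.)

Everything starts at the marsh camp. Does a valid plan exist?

No

Following every safe sequence of crossings from the start, the most of the 7 that can be at the dry ground as the punt arrives there on crossings 1, 3, 5, 7, 9 is 1, 2, 3, 4, 5 respectively; the best ever achieved is 5 of 7.
From crossing 11 on, no configuration arises that was not already reachable earlier: only 72 distinct safe configurations (who is on which side, and where the punt is) can ever be reached, none of them has everyone across, and every continuation just revisits them. So no valid plan exists.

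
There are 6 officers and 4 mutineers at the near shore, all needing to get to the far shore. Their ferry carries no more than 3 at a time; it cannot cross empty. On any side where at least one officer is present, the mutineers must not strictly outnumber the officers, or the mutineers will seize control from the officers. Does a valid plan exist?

1. 2 mutineers → the far shore.  (the near shore: 6O 2M; the far shore: 0O 2M)
2. 1 mutineer ← the near shore.  (the near shore: 6O 3M; the far shore: 0O 1M)
3. 3 mutineers → the far shore.  (the near shore: 6O 0M; the far shore: 0O 4M)
4. 1 mutineer ← the near shore.  (the near shore: 6O 1M; the far shore: 0O 3M)
5. 3 officers → the far shore.  (the near shore: 3O 1M; the far shore: 3O 3M)
6. 1 mutineer ← the near shore.  (the near shore: 3O 2M; the far shore: 3O 2M)
7. 1 officer and 2 mutineers → the far shore.  (the near shore: 2O 0M; the far shore: 4O 4M)
8. 1 mutineer ← the near shore.  (the near shore: 2O 1M; the far shore: 4O 3M)
9. 2 officers and 1 mutineer → the far shore.  (the near shore: 0O 0M; the far shore: 6O 4M)

Yes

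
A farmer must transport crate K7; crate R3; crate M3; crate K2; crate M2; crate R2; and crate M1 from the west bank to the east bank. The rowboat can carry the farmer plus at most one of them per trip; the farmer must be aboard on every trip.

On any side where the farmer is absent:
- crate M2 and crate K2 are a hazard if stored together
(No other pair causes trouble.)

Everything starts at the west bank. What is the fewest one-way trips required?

Counting alone: the farmer can take at most 1 across per trip to the east bank, so moving all 7 needs at least 7 loaded trips out, with a return between consecutive ones — at least 13 crossings.
The plan below uses exactly 13 crossings, so it is optimal:
1. Farmer goes to the east bank with crate K2.  [the west bank: crate K7, crate M1, crate M2, crate M3, crate R2, crate R3 | the east bank: crate K2]
2. Farmer goes back to the west bank alone.  [the west bank: crate K7, crate M1, crate M2, crate M3, crate R2, crate R3 | the east bank: crate K2]
3. Farmer goes to the east bank with crate K7.  [the west bank: crate M1, crate M2, crate M3, crate R2, crate R3 | the east bank: crate K2, crate K7]
4. Farmer goes back to the west bank alone.  [the west bank: crate M1, crate M2, crate M3, crate R2, crate R3 | the east bank: crate K2, crate K7]
5. Farmer goes to the east bank with crate R3.  [the west bank: crate M1, crate M2, crate M3, crate R2 | the east bank: crate K2, crate K7, crate R3]
6. Farmer goes back to the west bank alone.  [the west bank: crate M1, crate M2, crate M3, crate R2 | the east bank: crate K2, crate K7, crate R3]
7. Farmer goes to the east bank with crate M3.  [the west bank: crate M1, crate M2, crate R2 | the east bank: crate K2, crate K7, crate M3, crate R3]
8. Farmer goes back to the west bank alone.  [the west bank: crate M1, crate M2, crate R2 | the east bank: crate K2, crate K7, crate M3, crate R3]
9. Farmer goes to the east bank with crate R2.  [the west bank: crate M1, crate M2 | the east bank: crate K2, crate K7, crate M3, crate R2, crate R3]
10. Farmer goes back to the west bank alone.  [the west bank: crate M1, crate M2 | the east bank: crate K2, crate K7, crate M3, crate R2, crate R3]
11. Farmer goes to the east bank with crate M1.  [the west bank: crate M2 | the east bank: crate K2, crate K7, crate M1, crate M3, crate R2, crate R3]
12. Farmer goes back to the west bank alone.  [the west bank: crate M2 | the east bank: crate K2, crate K7, crate M1, crate M3, crate R2, crate R3]
13. Farmer goes to the east bank with crate M2.  [the west bank: — | the east bank: crate K2, crate K7, crate M1, crate M2, crate M3, crate R2, crate R3]

13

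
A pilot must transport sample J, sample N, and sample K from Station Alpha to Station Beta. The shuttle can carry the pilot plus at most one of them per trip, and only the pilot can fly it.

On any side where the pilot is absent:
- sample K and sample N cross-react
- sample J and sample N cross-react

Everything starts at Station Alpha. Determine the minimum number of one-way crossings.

Counting alone: the pilot can take at most 1 across per trip to Station Beta, so moving all 3 needs at least 3 loaded trips out, with a return between consecutive ones — at least 5 crossings.
The safety rule pushes this higher. Following every safe sequence of crossings, the most of the 3 that can be at Station Beta as the shuttle arrives there on crossing 5 is 2 — never all 3.
So no plan with fewer than 7 crossings exists, and this one achieves 7:
1. Pilot goes to Station Beta with sample N.  [Station Alpha: sample J, sample K | Station Beta: sample N]
2. Pilot goes back to Station Alpha alone.  [Station Alpha: sample J, sample K | Station Beta: sample N]
3. Pilot goes to Station Beta with sample J.  [Station Alpha: sample K | Station Beta: sample J, sample N]
4. Pilot goes back to Station Alpha with sample N.  [Station Alpha: sample K, sample N | Station Beta: sample J]
5. Pilot goes to Station Beta with sample K.  [Station Alpha: sample N | Station Beta: sample J, sample K]
6. Pilot goes back to Station Alpha alone.  [Station Alpha: sample N | Station Beta: sample J, sample K]
7. Pilot goes to Station Beta with sample N.  [Station Alpha: — | Station Beta: sample J, sample K, sample N]

7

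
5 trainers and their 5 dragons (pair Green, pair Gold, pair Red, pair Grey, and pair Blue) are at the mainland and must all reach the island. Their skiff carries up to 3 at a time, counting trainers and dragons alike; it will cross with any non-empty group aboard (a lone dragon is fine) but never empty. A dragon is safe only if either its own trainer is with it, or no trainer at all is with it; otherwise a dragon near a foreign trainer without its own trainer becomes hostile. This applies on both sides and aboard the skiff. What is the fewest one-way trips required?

Counting alone: each trip to the island takes at most 3 across and each return brings at least 1 back, so after t trips out (and t−1 returns) at most 3t − (t−1) of the 10 are across; that first reaches 10 at t = 5, so at least 9 crossings are needed.
The safety rule pushes this higher. Following every safe sequence of crossings, the most of the 10 that can be at the island as the skiff arrives there on crossing 9 is 9 — never all 10.
So no plan with fewer than 11 crossings exists, and this one achieves 11:
1. dragon Green and trainer Green cross → the island.
2. trainer Green crosses ← the mainland.
3. dragon Gold, dragon Grey, and dragon Red cross → the island.
4. dragon Green crosses ← the mainland.
5. trainer Gold, trainer Grey, and trainer Red cross → the island.
6. dragon Gold and trainer Gold cross ← the mainland.
7. trainer Blue, trainer Gold, and trainer Green cross → the island.
8. dragon Red crosses ← the mainland.
9. dragon Gold and dragon Green cross → the island.
10. dragon Green crosses ← the mainland.
11. dragon Blue, dragon Green, and dragon Red cross → the island.

11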